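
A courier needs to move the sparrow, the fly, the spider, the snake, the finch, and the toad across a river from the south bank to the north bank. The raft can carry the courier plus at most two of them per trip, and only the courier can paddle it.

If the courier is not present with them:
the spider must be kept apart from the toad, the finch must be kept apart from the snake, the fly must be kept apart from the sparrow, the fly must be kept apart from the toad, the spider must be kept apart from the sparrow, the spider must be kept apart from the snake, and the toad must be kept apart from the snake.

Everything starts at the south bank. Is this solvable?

No

Whatever the first load, the items left behind include a forbidden pair without the courier. No opening move is safe, so no plan exists.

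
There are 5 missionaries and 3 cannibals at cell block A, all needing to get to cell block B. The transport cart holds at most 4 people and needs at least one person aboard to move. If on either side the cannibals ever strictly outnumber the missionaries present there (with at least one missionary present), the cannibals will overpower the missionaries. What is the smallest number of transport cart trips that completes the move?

5

Counting alone: each trip to cell block B takes at most 4 across and each return brings at least 1 back, so after t trips out (and t−1 returns) at most 4t − (t−1) of the 8 are across; that first reaches 8 at t = 3, so at least 5 crossings are needed.
The plan below uses exactly 5 crossings, so it is optimal:
1. 2 cannibals → cell block B.  (cell block A: 5M 1C; cell block B: 0M 2C)
2. 1 cannibal ← cell block A.  (cell block A: 5M 2C; cell block B: 0M 1C)
3. 3 missionaries and 1 cannibal → cell block B.  (cell block A: 2M 1C; cell block B: 3M 2C)
4. 1 cannibal ← cell block A.  (cell block A: 2M 2C; cell block B: 3M 1C)
5. 2 missionaries and 2 cannibals → cell block B.  (cell block A: 0M 0C; cell block B: 5M 3C)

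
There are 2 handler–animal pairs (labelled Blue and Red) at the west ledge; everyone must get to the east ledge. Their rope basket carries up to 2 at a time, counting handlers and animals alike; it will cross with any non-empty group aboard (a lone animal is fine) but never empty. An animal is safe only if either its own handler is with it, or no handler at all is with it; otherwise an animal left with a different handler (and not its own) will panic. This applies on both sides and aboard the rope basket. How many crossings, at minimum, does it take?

Counting alone: each trip to the east ledge takes at most 2 across and each return brings at least 1 back, so after t trips out (and t−1 returns) at most 2t − (t−1) of the 4 are across; that first reaches 4 at t = 3, so at least 5 crossings are needed.
The plan below uses exactly 5 crossings, so it is optimal:
1. animal Blue and handler Blue cross → the east ledge.
2. handler Blue crosses ← the west ledge.
3. handler Blue and handler Red cross → the east ledge.
4. handler Red crosses ← the west ledge.
5. animal Red and handler Red cross → the east ledge.

5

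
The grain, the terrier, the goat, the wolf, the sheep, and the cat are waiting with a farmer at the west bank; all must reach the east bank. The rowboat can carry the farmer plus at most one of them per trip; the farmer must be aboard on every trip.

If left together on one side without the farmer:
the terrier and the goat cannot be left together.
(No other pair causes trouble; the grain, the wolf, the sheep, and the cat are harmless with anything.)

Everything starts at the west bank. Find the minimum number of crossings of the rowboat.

Counting alone: the farmer can take at most 1 across per trip to the east bank, so moving all 6 needs at least 6 loaded trips out, with a return between consecutive ones — at least 11 crossings.
The plan below uses exactly 11 crossings, so it is optimal:
1. Farmer goes to the east bank with the terrier.
2. Farmer goes back to the west bank alone.
3. Farmer goes to the east bank with the grain.
4. Farmer goes back to the west bank alone.
5. Farmer goes to the east bank with the wolf.
6. Farmer goes back to the west bank alone.
7. Farmer goes to the east bank with the sheep.
8. Farmer goes back to the west bank alone.
9. Farmer goes to the east bank with the cat.
10. Farmer goes back to the west bank alone.
11. Farmer goes to the east bank with the goat.

11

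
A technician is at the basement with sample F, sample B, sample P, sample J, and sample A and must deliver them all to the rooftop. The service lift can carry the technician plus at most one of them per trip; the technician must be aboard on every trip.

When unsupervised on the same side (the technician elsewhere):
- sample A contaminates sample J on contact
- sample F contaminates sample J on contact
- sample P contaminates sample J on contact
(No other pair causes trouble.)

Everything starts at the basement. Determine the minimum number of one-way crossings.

Following every safe sequence of crossings from the start, the most of the 5 that can be at the rooftop as the service lift arrives there on crossings 1, 3, 5 is 1, 2, 3 respectively; the best ever achieved is 3 of 5.
From crossing 7 on, no configuration arises that was not already reachable earlier: only 18 distinct safe configurations (who is on which side, and where the service lift is) can ever be reached, none of them has everyone across, and every continuation just revisits them. So no valid plan exists.

impossible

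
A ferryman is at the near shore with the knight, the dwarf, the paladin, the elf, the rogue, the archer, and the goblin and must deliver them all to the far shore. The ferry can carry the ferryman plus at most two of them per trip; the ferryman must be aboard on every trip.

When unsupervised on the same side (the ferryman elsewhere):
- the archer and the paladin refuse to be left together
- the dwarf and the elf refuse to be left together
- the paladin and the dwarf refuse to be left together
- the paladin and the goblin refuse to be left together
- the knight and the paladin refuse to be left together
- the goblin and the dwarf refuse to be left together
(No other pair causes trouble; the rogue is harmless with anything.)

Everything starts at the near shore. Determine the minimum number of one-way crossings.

11

Counting alone: the ferryman can take at most 2 across per trip to the far shore, so moving all 7 needs at least 4 loaded trips out, with a return between consecutive ones — at least 7 crossings.
The safety rule pushes this higher. Following every safe sequence of crossings, the most of the 7 that can be at the far shore as the ferry arrives there on crossings 7, 9 is 5, 6 respectively — never all 7.
So no plan with fewer than 11 crossings exists, and this one achieves 11:
1. Ferryman goes to the far shore with the dwarf and the paladin.  [the near shore: the archer, the elf, the goblin, the knight, the rogue | the far shore: the dwarf, the paladin]
2. Ferryman goes back to the near shore with the dwarf.  [the near shore: the archer, the dwarf, the elf, the goblin, the knight, the rogue | the far shore: the paladin]
3. Ferryman goes to the far shore with the dwarf and the knight.  [the near shore: the archer, the elf, the goblin, the rogue | the far shore: the dwarf, the knight, the paladin]
4. Ferryman goes back to the near shore with the paladin.  [the near shore: the archer, the elf, the goblin, the paladin, the rogue | the far shore: the dwarf, the knight]
5. Ferryman goes to the far shore with the paladin and the rogue.  [the near shore: the archer, the elf, the goblin | the far shore: the dwarf, the knight, the paladin, the rogue]
6. Ferryman goes back to the near shore with the paladin.  [the near shore: the archer, the elf, the goblin, the paladin | the far shore: the dwarf, the knight, the rogue]
7. Ferryman goes to the far shore with the archer and the paladin.  [the near shore: the elf, the goblin | the far shore: the archer, the dwarf, the knight, the paladin, the rogue]
8. Ferryman goes back to the near shore with the paladin.  [the near shore: the elf, the goblin, the paladin | the far shore: the archer, the dwarf, the knight, the rogue]
9. Ferryman goes to the far shore with the elf and the goblin.  [the near shore: the paladin | the far shore: the archer, the dwarf, the elf, the goblin, the knight, the rogue]
10. Ferryman goes back to the near shore with the dwarf.  [the near shore: the dwarf, the paladin | the far shore: the archer, the elf, the goblin, the knight, the rogue]
11. Ferryman goes to the far shore with the dwarf and the paladin.  [the near shore: — | the far shore: the archer, the dwarf, the elf, the goblin, the knight, the paladin, the rogue]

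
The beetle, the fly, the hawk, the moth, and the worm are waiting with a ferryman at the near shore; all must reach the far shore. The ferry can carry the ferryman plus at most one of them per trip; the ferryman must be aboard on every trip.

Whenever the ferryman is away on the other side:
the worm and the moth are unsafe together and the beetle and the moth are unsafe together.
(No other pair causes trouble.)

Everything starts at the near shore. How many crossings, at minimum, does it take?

11

Counting alone: the ferryman can take at most 1 across per trip to the far shore, so moving all 5 needs at least 5 loaded trips out, with a return between consecutive ones — at least 9 crossings.
The safety rule pushes this higher. Following every safe sequence of crossings, the most of the 5 that can be at the far shore as the ferry arrives there on crossing 9 is 4 — never all 5.
So no plan with fewer than 11 crossings exists, and this one achieves 11:
1. Ferryman goes to the far shore with the moth.  [the near shore: the beetle, the fly, the hawk, the worm | the far shore: the moth]
2. Ferryman goes back to the near shore alone.  [the near shore: the beetle, the fly, the hawk, the worm | the far shore: the moth]
3. Ferryman goes to the far shore with the beetle.  [the near shore: the fly, the hawk, the worm | the far shore: the beetle, the moth]
4. Ferryman goes back to the near shore with the moth.  [the near shore: the fly, the hawk, the moth, the worm | the far shore: the beetle]
5. Ferryman goes to the far shore with the worm.  [the near shore: the fly, the hawk, the moth | the far shore: the beetle, the worm]
6. Ferryman goes back to the near shore alone.  [the near shore: the fly, the hawk, the moth | the far shore: the beetle, the worm]
7. Ferryman goes to the far shore with the fly.  [the near shore: the hawk, the moth | the far shore: the beetle, the fly, the worm]
8. Ferryman goes back to the near shore alone.  [the near shore: the hawk, the moth | the far shore: the beetle, the fly, the worm]
9. Ferryman goes to the far shore with the hawk.  [the near shore: the moth | the far shore: the beetle, the fly, the hawk, the worm]
10. Ferryman goes back to the near shore alone.  [the near shore: the moth | the far shore: the beetle, the fly, the hawk, the worm]
11. Ferryman goes to the far shore with the moth.  [the near shore: — | the far shore: the beetle, the fly, the hawk, the moth, the worm]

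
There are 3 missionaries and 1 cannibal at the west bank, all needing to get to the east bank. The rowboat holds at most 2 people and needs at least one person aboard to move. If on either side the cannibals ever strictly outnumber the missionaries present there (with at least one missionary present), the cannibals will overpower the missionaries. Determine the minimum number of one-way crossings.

Counting alone: each trip to the east bank takes at most 2 across and each return brings at least 1 back, so after t trips out (and t−1 returns) at most 2t − (t−1) of the 4 are across; that first reaches 4 at t = 3, so at least 5 crossings are needed.
The plan below uses exactly 5 crossings, so it is optimal:
1. 1 missionary and 1 cannibal → the east bank.  (the west bank: 2M 0C; the east bank: 1M 1C)
2. 1 cannibal ← the west bank.  (the west bank: 2M 1C; the east bank: 1M 0C)
3. 1 missionary and 1 cannibal → the east bank.  (the west bank: 1M 0C; the east bank: 2M 1C)
4. 1 cannibal ← the west bank.  (the west bank: 1M 1C; the east bank: 2M 0C)
5. 1 missionary and 1 cannibal → the east bank.  (the west bank: 0M 0C; the east bank: 3M 1C)

5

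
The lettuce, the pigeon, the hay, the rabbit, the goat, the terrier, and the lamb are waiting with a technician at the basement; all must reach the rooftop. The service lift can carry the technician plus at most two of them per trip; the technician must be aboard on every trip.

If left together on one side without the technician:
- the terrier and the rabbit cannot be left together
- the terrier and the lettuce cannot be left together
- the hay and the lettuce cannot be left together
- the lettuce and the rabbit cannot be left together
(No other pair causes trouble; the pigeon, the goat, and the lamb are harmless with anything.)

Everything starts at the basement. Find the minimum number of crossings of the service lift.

Counting alone: the technician can take at most 2 across per trip to the rooftop, so moving all 7 needs at least 4 loaded trips out, with a return between consecutive ones — at least 7 crossings.
The safety rule pushes this higher. Following every safe sequence of crossings, the most of the 7 that can be at the rooftop as the service lift arrives there on crossings 7, 9 is 5, 6 respectively — never all 7.
So no plan with fewer than 11 crossings exists, and this one achieves 11:
1. Technician goes to the rooftop with the lettuce and the rabbit.
2. Technician goes back to the basement with the lettuce.
3. Technician goes to the rooftop with the lettuce and the pigeon.
4. Technician goes back to the basement with the lettuce.
5. Technician goes to the rooftop with the hay and the lettuce.
6. Technician goes back to the basement with the lettuce.
7. Technician goes to the rooftop with the goat and the lettuce.
8. Technician goes back to the basement with the lettuce.
9. Technician goes to the rooftop with the lamb and the lettuce.
10. Technician goes back to the basement with the lettuce.
11. Technician goes to the rooftop with the lettuce and the terrier.

11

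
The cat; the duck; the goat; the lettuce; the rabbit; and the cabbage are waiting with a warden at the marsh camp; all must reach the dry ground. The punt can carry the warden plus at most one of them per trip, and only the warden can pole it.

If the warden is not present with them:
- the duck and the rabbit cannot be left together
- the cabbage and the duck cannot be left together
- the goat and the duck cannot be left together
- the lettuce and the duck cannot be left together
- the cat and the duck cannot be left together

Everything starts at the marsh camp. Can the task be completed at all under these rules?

No

Following every safe sequence of crossings from the start, the most of the 6 that can be at the dry ground as the punt arrives there on crossings 1, 3 is 1, 2 respectively; the best ever achieved is 2 of 6.
From crossing 5 on, no configuration arises that was not already reachable earlier: only 13 distinct safe configurations (who is on which side, and where the punt is) can ever be reached, none of them has everyone across, and every continuation just revisits them. So no valid plan exists.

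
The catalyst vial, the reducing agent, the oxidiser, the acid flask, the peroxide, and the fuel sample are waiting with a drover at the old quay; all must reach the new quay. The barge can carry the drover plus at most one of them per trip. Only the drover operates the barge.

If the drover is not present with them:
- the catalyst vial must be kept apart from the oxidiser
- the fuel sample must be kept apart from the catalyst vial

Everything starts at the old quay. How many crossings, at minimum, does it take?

13

Counting alone: the drover can take at most 1 across per trip to the new quay, so moving all 6 needs at least 6 loaded trips out, with a return between consecutive ones — at least 11 crossings.
The safety rule pushes this higher. Following every safe sequence of crossings, the most of the 6 that can be at the new quay as the barge arrives there on crossing 11 is 5 — never all 6.
So no plan with fewer than 13 crossings exists, and this one achieves 13:
1. Drover goes to the new quay with the catalyst vial.
2. Drover goes back to the old quay alone.
3. Drover goes to the new quay with the reducing agent.
4. Drover goes back to the old quay alone.
5. Drover goes to the new quay with the oxidiser.
6. Drover goes back to the old quay with the catalyst vial.
7. Drover goes to the new quay with the fuel sample.
8. Drover goes back to the old quay alone.
9. Drover goes to the new quay with the acid flask.
10. Drover goes back to the old quay alone.
11. Drover goes to the new quay with the peroxide.
12. Drover goes back to the old quay alone.
13. Drover goes to the new quay with the catalyst vial.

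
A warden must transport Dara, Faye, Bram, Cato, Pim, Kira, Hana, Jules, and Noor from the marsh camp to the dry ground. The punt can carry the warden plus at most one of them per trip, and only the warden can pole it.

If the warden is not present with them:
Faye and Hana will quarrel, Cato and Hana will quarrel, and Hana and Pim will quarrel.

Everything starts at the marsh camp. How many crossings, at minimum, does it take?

Following every safe sequence of crossings from the start, the most of the 9 that can be at the dry ground as the punt arrives there on crossings 1, 3, 5, 7, 9, 11, 13 is 1, 2, 3, 4, 5, 6, 7 respectively; the best ever achieved is 7 of 9.
From crossing 15 on, no configuration arises that was not already reachable earlier: only 288 distinct safe configurations (who is on which side, and where the punt is) can ever be reached, none of them has everyone across, and every continuation just revisits them. So no valid plan exists.

impossible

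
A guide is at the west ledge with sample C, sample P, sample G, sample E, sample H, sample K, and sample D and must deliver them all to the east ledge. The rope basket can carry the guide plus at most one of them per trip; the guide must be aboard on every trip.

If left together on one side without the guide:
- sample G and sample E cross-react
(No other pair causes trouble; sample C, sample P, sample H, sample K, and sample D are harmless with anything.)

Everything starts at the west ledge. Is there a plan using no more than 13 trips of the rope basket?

Yes — this plan uses 13 crossings (≤ 13):
1. Guide goes to the east ledge with sample G.  [the west ledge: sample C, sample D, sample E, sample H, sample K, sample P | the east ledge: sample G]
2. Guide goes back to the west ledge alone.  [the west ledge: sample C, sample D, sample E, sample H, sample K, sample P | the east ledge: sample G]
3. Guide goes to the east ledge with sample C.  [the west ledge: sample D, sample E, sample H, sample K, sample P | the east ledge: sample C, sample G]
4. Guide goes back to the west ledge alone.  [the west ledge: sample D, sample E, sample H, sample K, sample P | the east ledge: sample C, sample G]
5. Guide goes to the east ledge with sample P.  [the west ledge: sample D, sample E, sample H, sample K | the east ledge: sample C, sample G, sample P]
6. Guide goes back to the west ledge alone.  [the west ledge: sample D, sample E, sample H, sample K | the east ledge: sample C, sample G, sample P]
7. Guide goes to the east ledge with sample H.  [the west ledge: sample D, sample E, sample K | the east ledge: sample C, sample G, sample H, sample P]
8. Guide goes back to the west ledge alone.  [the west ledge: sample D, sample E, sample K | the east ledge: sample C, sample G, sample H, sample P]
9. Guide goes to the east ledge with sample K.  [the west ledge: sample D, sample E | the east ledge: sample C, sample G, sample H, sample K, sample P]
10. Guide goes back to the west ledge alone.  [the west ledge: sample D, sample E | the east ledge: sample C, sample G, sample H, sample K, sample P]
11. Guide goes to the east ledge with sample D.  [the west ledge: sample E | the east ledge: sample C, sample D, sample G, sample H, sample K, sample P]
12. Guide goes back to the west ledge alone.  [the west ledge: sample E | the east ledge: sample C, sample D, sample G, sample H, sample K, sample P]
13. Guide goes to the east ledge with sample E.  [the west ledge: — | the east ledge: sample C, sample D, sample E, sample G, sample H, sample K, sample P]

Yes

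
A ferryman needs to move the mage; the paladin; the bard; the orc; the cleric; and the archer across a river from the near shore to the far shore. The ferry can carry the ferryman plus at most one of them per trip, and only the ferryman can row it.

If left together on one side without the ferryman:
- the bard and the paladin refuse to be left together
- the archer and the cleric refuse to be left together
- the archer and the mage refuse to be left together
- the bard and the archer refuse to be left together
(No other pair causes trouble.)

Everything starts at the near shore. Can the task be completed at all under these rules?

No

Whatever the first load, the items left behind include a forbidden pair without the ferryman. No opening move is safe, so no plan exists.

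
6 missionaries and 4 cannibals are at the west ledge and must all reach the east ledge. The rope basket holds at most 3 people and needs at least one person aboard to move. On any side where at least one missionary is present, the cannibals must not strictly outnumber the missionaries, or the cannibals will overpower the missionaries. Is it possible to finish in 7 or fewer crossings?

Counting alone: each trip to the east ledge takes at most 3 across and each return brings at least 1 back, so after t trips out (and t−1 returns) at most 3t − (t−1) of the 10 are across; that first reaches 10 at t = 5, so at least 9 crossings are needed.
Since 7 < 9, 7 crossings cannot be enough. (The shortest complete plan in fact takes 9:)
1. 2 cannibals → the east ledge.  (the west ledge: 6M 2C; the east ledge: 0M 2C)
2. 1 cannibal ← the west ledge.  (the west ledge: 6M 3C; the east ledge: 0M 1C)
3. 3 cannibals → the east ledge.  (the west ledge: 6M 0C; the east ledge: 0M 4C)
4. 1 cannibal ← the west ledge.  (the west ledge: 6M 1C; the east ledge: 0M 3C)
5. 3 missionaries → the east ledge.  (the west ledge: 3M 1C; the east ledge: 3M 3C)
6. 1 cannibal ← the west ledge.  (the west ledge: 3M 2C; the east ledge: 3M 2C)
7. 1 missionary and 2 cannibals → the east ledge.  (the west ledge: 2M 0C; the east ledge: 4M 4C)
8. 1 cannibal ← the west ledge.  (the west ledge: 2M 1C; the east ledge: 4M 3C)
9. 2 missionaries and 1 cannibal → the east ledge.  (the west ledge: 0M 0C; the east ledge: 6M 4C)

No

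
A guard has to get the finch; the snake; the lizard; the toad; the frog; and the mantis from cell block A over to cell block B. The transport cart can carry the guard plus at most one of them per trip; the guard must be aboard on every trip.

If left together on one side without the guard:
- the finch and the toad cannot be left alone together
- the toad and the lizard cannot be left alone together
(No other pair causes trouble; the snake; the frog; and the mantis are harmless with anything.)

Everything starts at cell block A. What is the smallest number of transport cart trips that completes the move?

13

Counting alone: the guard can take at most 1 across per trip to cell block B, so moving all 6 needs at least 6 loaded trips out, with a return between consecutive ones — at least 11 crossings.
The safety rule pushes this higher. Following every safe sequence of crossings, the most of the 6 that can be at cell block B as the transport cart arrives there on crossing 11 is 5 — never all 6.
So no plan with fewer than 13 crossings exists, and this one achieves 13:
1. Guard goes to cell block B with the toad.
2. Guard goes back to cell block A alone.
3. Guard goes to cell block B with the finch.
4. Guard goes back to cell block A with the toad.
5. Guard goes to cell block B with the lizard.
6. Guard goes back to cell block A alone.
7. Guard goes to cell block B with the snake.
8. Guard goes back to cell block A alone.
9. Guard goes to cell block B with the frog.
10. Guard goes back to cell block A alone.
11. Guard goes to cell block B with the mantis.
12. Guard goes back to cell block A alone.
13. Guard goes to cell block B with the toad.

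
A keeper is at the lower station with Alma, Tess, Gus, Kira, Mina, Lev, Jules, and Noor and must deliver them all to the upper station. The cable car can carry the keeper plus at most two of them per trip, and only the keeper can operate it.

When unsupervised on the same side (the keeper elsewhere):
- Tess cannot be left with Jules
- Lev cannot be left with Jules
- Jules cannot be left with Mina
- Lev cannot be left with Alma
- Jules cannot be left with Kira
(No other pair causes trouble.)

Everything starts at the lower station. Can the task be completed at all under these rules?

Yes

1. Keeper goes to the upper station with Alma and Jules.  [the lower station: Gus, Kira, Lev, Mina, Noor, Tess | the upper station: Alma, Jules]
2. Keeper goes back to the lower station alone.  [the lower station: Gus, Kira, Lev, Mina, Noor, Tess | the upper station: Alma, Jules]
3. Keeper goes to the upper station with Kira and Tess.  [the lower station: Gus, Lev, Mina, Noor | the upper station: Alma, Jules, Kira, Tess]
4. Keeper goes back to the lower station with Jules.  [the lower station: Gus, Jules, Lev, Mina, Noor | the upper station: Alma, Kira, Tess]
5. Keeper goes to the upper station with Lev and Mina.  [the lower station: Gus, Jules, Noor | the upper station: Alma, Kira, Lev, Mina, Tess]
6. Keeper goes back to the lower station with Alma.  [the lower station: Alma, Gus, Jules, Noor | the upper station: Kira, Lev, Mina, Tess]
7. Keeper goes to the upper station with Gus and Noor.  [the lower station: Alma, Jules | the upper station: Gus, Kira, Lev, Mina, Noor, Tess]
8. Keeper goes back to the lower station alone.  [the lower station: Alma, Jules | the upper station: Gus, Kira, Lev, Mina, Noor, Tess]
9. Keeper goes to the upper station with Alma and Jules.  [the lower station: — | the upper station: Alma, Gus, Jules, Kira, Lev, Mina, Noor, Tess]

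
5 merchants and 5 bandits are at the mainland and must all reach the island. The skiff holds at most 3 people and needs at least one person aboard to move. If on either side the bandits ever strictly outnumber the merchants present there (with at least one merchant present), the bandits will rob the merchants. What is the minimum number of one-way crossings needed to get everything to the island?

11

Counting alone: each trip to the island takes at most 3 across and each return brings at least 1 back, so after t trips out (and t−1 returns) at most 3t − (t−1) of the 10 are across; that first reaches 10 at t = 5, so at least 9 crossings are needed.
The safety rule pushes this higher. Following every safe sequence of crossings, the most of the 10 that can be at the island as the skiff arrives there on crossing 9 is 9 — never all 10.
So no plan with fewer than 11 crossings exists, and this one achieves 11:
1. 2 bandits → the island.  (the mainland: 5M 3B; the island: 0M 2B)
2. 1 bandit ← the mainland.  (the mainland: 5M 4B; the island: 0M 1B)
3. 3 bandits → the island.  (the mainland: 5M 1B; the island: 0M 4B)
4. 1 bandit ← the mainland.  (the mainland: 5M 2B; the island: 0M 3B)
5. 3 merchants → the island.  (the mainland: 2M 2B; the island: 3M 3B)
6. 1 merchant and 1 bandit ← the mainland.  (the mainland: 3M 3B; the island: 2M 2B)
7. 3 merchants → the island.  (the mainland: 0M 3B; the island: 5M 2B)
8. 1 bandit ← the mainland.  (the mainland: 0M 4B; the island: 5M 1B)
9. 2 bandits → the island.  (the mainland: 0M 2B; the island: 5M 3B)
10. 1 bandit ← the mainland.  (the mainland: 0M 3B; the island: 5M 2B)
11. 3 bandits → the island.  (the mainland: 0M 0B; the island: 5M 5B)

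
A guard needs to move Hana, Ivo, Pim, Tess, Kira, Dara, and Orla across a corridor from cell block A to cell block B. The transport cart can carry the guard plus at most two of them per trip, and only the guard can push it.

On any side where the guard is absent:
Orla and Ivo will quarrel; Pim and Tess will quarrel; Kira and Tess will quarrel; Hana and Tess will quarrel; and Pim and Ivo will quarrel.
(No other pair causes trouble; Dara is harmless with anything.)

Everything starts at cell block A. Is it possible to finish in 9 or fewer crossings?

Yes

Yes — this plan uses 9 crossings (≤ 9):
1. Guard goes to cell block B with Ivo and Tess.  [cell block A: Dara, Hana, Kira, Orla, Pim | cell block B: Ivo, Tess]
2. Guard goes back to cell block A alone.  [cell block A: Dara, Hana, Kira, Orla, Pim | cell block B: Ivo, Tess]
3. Guard goes to cell block B with Hana.  [cell block A: Dara, Kira, Orla, Pim | cell block B: Hana, Ivo, Tess]
4. Guard goes back to cell block A with Tess.  [cell block A: Dara, Kira, Orla, Pim, Tess | cell block B: Hana, Ivo]
5. Guard goes to cell block B with Kira and Pim.  [cell block A: Dara, Orla, Tess | cell block B: Hana, Ivo, Kira, Pim]
6. Guard goes back to cell block A with Ivo.  [cell block A: Dara, Ivo, Orla, Tess | cell block B: Hana, Kira, Pim]
7. Guard goes to cell block B with Dara and Orla.  [cell block A: Ivo, Tess | cell block B: Dara, Hana, Kira, Orla, Pim]
8. Guard goes back to cell block A alone.  [cell block A: Ivo, Tess | cell block B: Dara, Hana, Kira, Orla, Pim]
9. Guard goes to cell block B with Ivo and Tess.  [cell block A: — | cell block B: Dara, Hana, Ivo, Kira, Orla, Pim, Tess]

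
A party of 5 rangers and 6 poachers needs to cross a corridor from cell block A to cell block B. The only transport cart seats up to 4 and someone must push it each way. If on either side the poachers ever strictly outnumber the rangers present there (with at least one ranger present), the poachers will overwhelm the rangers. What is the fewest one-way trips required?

The poachers already outnumber the rangers at cell block A before anyone moves, so the starting position itself is disallowed.

impossible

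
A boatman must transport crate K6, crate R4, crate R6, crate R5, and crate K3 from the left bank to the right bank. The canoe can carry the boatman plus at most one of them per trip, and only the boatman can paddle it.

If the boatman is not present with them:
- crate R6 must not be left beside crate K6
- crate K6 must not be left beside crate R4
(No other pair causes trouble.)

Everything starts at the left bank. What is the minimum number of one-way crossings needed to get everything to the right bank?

11

Counting alone: the boatman can take at most 1 across per trip to the right bank, so moving all 5 needs at least 5 loaded trips out, with a return between consecutive ones — at least 9 crossings.
The safety rule pushes this higher. Following every safe sequence of crossings, the most of the 5 that can be at the right bank as the canoe arrives there on crossing 9 is 4 — never all 5.
So no plan with fewer than 11 crossings exists, and this one achieves 11:
1. Boatman goes to the right bank with crate K6.
2. Boatman goes back to the left bank alone.
3. Boatman goes to the right bank with crate R4.
4. Boatman goes back to the left bank with crate K6.
5. Boatman goes to the right bank with crate R6.
6. Boatman goes back to the left bank alone.
7. Boatman goes to the right bank with crate R5.
8. Boatman goes back to the left bank alone.
9. Boatman goes to the right bank with crate K3.
10. Boatman goes back to the left bank alone.
11. Boatman goes to the right bank with crate K6.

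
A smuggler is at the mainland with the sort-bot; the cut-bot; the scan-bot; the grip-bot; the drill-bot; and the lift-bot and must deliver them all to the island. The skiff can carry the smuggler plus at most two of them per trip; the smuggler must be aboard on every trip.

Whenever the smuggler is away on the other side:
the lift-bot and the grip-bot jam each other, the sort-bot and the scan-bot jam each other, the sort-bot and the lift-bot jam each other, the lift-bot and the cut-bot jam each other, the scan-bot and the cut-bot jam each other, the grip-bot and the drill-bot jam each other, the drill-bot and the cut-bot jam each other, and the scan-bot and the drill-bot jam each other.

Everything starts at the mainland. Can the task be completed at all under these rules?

No

Whatever the first load, the items left behind include a forbidden pair without the smuggler. No opening move is safe, so no plan exists.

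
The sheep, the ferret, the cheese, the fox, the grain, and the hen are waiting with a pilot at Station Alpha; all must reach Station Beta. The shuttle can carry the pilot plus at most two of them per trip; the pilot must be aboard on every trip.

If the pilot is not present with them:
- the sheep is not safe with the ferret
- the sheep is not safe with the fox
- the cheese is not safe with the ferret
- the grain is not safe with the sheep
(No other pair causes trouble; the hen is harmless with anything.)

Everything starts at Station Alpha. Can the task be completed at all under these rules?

1. Pilot goes to Station Beta with the ferret and the sheep.  [Station Alpha: the cheese, the fox, the grain, the hen | Station Beta: the ferret, the sheep]
2. Pilot goes back to Station Alpha with the sheep.  [Station Alpha: the cheese, the fox, the grain, the hen, the sheep | Station Beta: the ferret]
3. Pilot goes to Station Beta with the fox and the sheep.  [Station Alpha: the cheese, the grain, the hen | Station Beta: the ferret, the fox, the sheep]
4. Pilot goes back to Station Alpha with the sheep.  [Station Alpha: the cheese, the grain, the hen, the sheep | Station Beta: the ferret, the fox]
5. Pilot goes to Station Beta with the grain and the hen.  [Station Alpha: the cheese, the sheep | Station Beta: the ferret, the fox, the grain, the hen]
6. Pilot goes back to Station Alpha alone.  [Station Alpha: the cheese, the sheep | Station Beta: the ferret, the fox, the grain, the hen]
7. Pilot goes to Station Beta with the cheese and the sheep.  [Station Alpha: — | Station Beta: the cheese, the ferret, the fox, the grain, the hen, the sheep]

Yes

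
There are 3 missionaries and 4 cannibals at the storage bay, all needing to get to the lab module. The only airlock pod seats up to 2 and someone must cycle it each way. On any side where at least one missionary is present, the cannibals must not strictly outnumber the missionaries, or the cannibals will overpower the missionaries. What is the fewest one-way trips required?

The cannibals already outnumber the missionaries at the storage bay before anyone moves, so the starting position itself is disallowed.

impossible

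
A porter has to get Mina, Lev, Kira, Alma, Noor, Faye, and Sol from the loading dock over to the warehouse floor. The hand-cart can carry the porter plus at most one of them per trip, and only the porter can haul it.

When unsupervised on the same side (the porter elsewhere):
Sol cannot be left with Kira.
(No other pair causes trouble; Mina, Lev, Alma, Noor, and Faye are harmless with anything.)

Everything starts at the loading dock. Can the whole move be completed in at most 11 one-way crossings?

No

Counting alone: the porter can take at most 1 across per trip to the warehouse floor, so moving all 7 needs at least 7 loaded trips out, with a return between consecutive ones — at least 13 crossings.
Since 11 < 13, 11 crossings cannot be enough. (The shortest complete plan in fact takes 13:)
1. Porter goes to the warehouse floor with Kira.
2. Porter goes back to the loading dock alone.
3. Porter goes to the warehouse floor with Mina.
4. Porter goes back to the loading dock alone.
5. Porter goes to the warehouse floor with Lev.
6. Porter goes back to the loading dock alone.
7. Porter goes to the warehouse floor with Alma.
8. Porter goes back to the loading dock alone.
9. Porter goes to the warehouse floor with Noor.
10. Porter goes back to the loading dock alone.
11. Porter goes to the warehouse floor with Faye.
12. Porter goes back to the loading dock alone.
13. Porter goes to the warehouse floor with Sol.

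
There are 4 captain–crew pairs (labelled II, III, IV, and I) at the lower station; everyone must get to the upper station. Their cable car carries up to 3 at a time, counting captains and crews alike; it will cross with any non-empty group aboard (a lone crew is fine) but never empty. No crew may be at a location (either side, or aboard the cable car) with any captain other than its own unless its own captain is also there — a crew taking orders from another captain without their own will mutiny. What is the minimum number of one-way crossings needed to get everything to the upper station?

9

Counting alone: each trip to the upper station takes at most 3 across and each return brings at least 1 back, so after t trips out (and t−1 returns) at most 3t − (t−1) of the 8 are across; that first reaches 8 at t = 4, so at least 7 crossings are needed.
The safety rule pushes this higher. Following every safe sequence of crossings, the most of the 8 that can be at the upper station as the cable car arrives there on crossing 7 is 7 — never all 8.
So no plan with fewer than 9 crossings exists, and this one achieves 9:
1. captain II and crew II cross → the upper station.
2. captain II crosses ← the lower station.
3. captain II, captain III, and crew III cross → the upper station.
4. captain II and crew II cross ← the lower station.
5. captain I, captain II, and captain IV cross → the upper station.
6. crew III crosses ← the lower station.
7. crew II and crew III cross → the upper station.
8. crew II crosses ← the lower station.
9. crew I, crew II, and crew IV cross → the upper station.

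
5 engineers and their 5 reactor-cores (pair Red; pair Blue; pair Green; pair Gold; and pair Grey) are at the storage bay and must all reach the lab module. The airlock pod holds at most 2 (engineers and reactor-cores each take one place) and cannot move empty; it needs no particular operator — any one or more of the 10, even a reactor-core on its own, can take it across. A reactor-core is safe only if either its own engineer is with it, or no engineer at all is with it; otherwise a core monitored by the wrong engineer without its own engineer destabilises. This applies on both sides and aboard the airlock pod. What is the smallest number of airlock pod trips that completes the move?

Following every safe sequence of crossings from the start, the most of the 10 that can be at the lab module as the airlock pod arrives there on crossings 1, 3, 5, 7 is 2, 3, 4, 5 respectively; the best ever achieved is 5 of 10.
From crossing 9 on, no configuration arises that was not already reachable earlier: only 82 distinct safe configurations (who is on which side, and where the airlock pod is) can ever be reached, none of them has everyone across, and every continuation just revisits them. So no valid plan exists.

impossible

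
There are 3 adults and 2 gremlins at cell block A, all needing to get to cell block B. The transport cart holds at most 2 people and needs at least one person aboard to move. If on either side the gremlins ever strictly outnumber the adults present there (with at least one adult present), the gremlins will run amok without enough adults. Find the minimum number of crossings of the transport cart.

Counting alone: each trip to cell block B takes at most 2 across and each return brings at least 1 back, so after t trips out (and t−1 returns) at most 2t − (t−1) of the 5 are across; that first reaches 5 at t = 4, so at least 7 crossings are needed.
The plan below uses exactly 7 crossings, so it is optimal:
1. 2 gremlins → cell block B.  (cell block A: 3A 0G; cell block B: 0A 2G)
2. 1 gremlin ← cell block A.  (cell block A: 3A 1G; cell block B: 0A 1G)
3. 2 adults → cell block B.  (cell block A: 1A 1G; cell block B: 2A 1G)
4. 1 adult ← cell block A.  (cell block A: 2A 1G; cell block B: 1A 1G)
5. 1 adult and 1 gremlin → cell block B.  (cell block A: 1A 0G; cell block B: 2A 2G)
6. 1 gremlin ← cell block A.  (cell block A: 1A 1G; cell block B: 2A 1G)
7. 1 adult and 1 gremlin → cell block B.  (cell block A: 0A 0G; cell block B: 3A 2G)

7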